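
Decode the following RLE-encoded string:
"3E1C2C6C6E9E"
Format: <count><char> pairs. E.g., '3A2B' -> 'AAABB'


Expanding each <count><char> pair:
  3E -> 'EEE'
  1C -> 'C'
  2C -> 'CC'
  6C -> 'CCCCCC'
  6E -> 'EEEEEE'
  9E -> 'EEEEEEEEE'

Decoded = EEECCCCCCCCCEEEEEEEEEEEEEEE


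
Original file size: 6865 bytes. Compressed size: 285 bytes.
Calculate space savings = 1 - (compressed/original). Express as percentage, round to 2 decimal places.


ratio = compressed/original = 285/6865 = 0.041515
savings = 1 - ratio = 1 - 0.041515 = 0.958485
as a percentage: 0.958485 * 100 = 95.85%

Space savings = 1 - 285/6865 = 95.85%


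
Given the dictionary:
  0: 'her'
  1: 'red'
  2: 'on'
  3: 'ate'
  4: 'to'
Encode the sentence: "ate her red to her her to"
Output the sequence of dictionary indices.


Look up each word in the dictionary:
  'ate' -> 3
  'her' -> 0
  'red' -> 1
  'to' -> 4
  'her' -> 0
  'her' -> 0
  'to' -> 4

Encoded: [3, 0, 1, 4, 0, 0, 4]


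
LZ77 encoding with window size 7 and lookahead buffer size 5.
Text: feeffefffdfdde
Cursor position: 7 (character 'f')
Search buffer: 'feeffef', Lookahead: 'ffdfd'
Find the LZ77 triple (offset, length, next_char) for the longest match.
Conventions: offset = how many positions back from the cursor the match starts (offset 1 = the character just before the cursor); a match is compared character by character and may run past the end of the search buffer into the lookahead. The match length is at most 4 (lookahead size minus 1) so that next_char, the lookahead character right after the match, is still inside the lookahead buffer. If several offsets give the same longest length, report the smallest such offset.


Try each offset into the search buffer:
  offset=1 (pos 6, char 'f'): match length 2
  offset=2 (pos 5, char 'e'): match length 0
  offset=3 (pos 4, char 'f'): match length 1
  offset=4 (pos 3, char 'f'): match length 2
  offset=5 (pos 2, char 'e'): match length 0
  offset=6 (pos 1, char 'e'): match length 0
  offset=7 (pos 0, char 'f'): match length 1
Longest match has length 2, found at offsets 1, 4; take the smallest, offset 1.
next_char = character at position 7 + 2 = 9 -> 'd'

Best match: offset=1, length=2 (matching 'ff' starting at position 6)
LZ77 triple: (1, 2, 'd')


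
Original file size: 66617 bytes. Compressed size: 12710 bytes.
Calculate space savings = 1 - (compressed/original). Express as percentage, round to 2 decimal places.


ratio = compressed/original = 12710/66617 = 0.190792
savings = 1 - ratio = 1 - 0.190792 = 0.809208
as a percentage: 0.809208 * 100 = 80.92%

Space savings = 1 - 12710/66617 = 80.92%


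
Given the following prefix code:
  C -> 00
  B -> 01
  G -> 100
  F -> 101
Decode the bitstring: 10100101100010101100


Decoding step by step:
Bits 101 -> F
Bits 00 -> C
Bits 101 -> F
Bits 100 -> G
Bits 01 -> B
Bits 01 -> B
Bits 01 -> B
Bits 100 -> G


Decoded message: FCFGBBBG


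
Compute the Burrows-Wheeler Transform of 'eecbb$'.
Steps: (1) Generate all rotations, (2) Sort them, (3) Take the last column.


Rotations (sorted):
  0: $eecbb -> last char: b
  1: b$eecb -> last char: b
  2: bb$eec -> last char: c
  3: cbb$ee -> last char: e
  4: ecbb$e -> last char: e
  5: eecbb$ -> last char: $


BWT = bbcee$


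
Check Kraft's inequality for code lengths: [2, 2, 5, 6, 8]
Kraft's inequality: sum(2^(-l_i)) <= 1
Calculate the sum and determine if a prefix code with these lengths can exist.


Sum = 2^(-2) + 2^(-2) + 2^(-5) + 2^(-6) + 2^(-8)
    = 0.25 + 0.25 + 0.03125 + 0.015625 + 0.00390625
    = 141/256 = 0.55078125
Since 0.55078125 <= 1, Kraft's inequality IS satisfied.
A prefix code with these lengths CAN exist.

Kraft sum = 0.55078125. Satisfied.


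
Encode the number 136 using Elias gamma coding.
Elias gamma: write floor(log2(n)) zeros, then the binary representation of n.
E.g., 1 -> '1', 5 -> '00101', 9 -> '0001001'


num_bits = floor(log2(136)) + 1 = 8
leading_zeros = num_bits - 1 = 7
binary(136) = 10001000

Elias gamma(136) = '0000000' + '10001000' = 000000010001000 (15 bits)


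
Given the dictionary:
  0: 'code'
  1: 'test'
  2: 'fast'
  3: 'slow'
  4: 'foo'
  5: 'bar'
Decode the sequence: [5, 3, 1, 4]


Look up each index in the dictionary:
  5 -> 'bar'
  3 -> 'slow'
  1 -> 'test'
  4 -> 'foo'

Decoded: "bar slow test foo"


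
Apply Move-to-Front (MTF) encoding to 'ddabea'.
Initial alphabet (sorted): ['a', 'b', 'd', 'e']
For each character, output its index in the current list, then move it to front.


MTF encoding:
'd': index 2 in ['a', 'b', 'd', 'e'] -> ['d', 'a', 'b', 'e']
'd': index 0 in ['d', 'a', 'b', 'e'] -> ['d', 'a', 'b', 'e']
'a': index 1 in ['d', 'a', 'b', 'e'] -> ['a', 'd', 'b', 'e']
'b': index 2 in ['a', 'd', 'b', 'e'] -> ['b', 'a', 'd', 'e']
'e': index 3 in ['b', 'a', 'd', 'e'] -> ['e', 'b', 'a', 'd']
'a': index 2 in ['e', 'b', 'a', 'd'] -> ['a', 'e', 'b', 'd']


Output: [2, 0, 1, 2, 3, 2]


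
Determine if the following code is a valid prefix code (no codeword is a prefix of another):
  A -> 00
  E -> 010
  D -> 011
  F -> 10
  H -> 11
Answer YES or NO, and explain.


Checking each pair (does one codeword prefix another?):
  A='00' vs E='010': no prefix
  A='00' vs D='011': no prefix
  A='00' vs F='10': no prefix
  A='00' vs H='11': no prefix
  E='010' vs A='00': no prefix
  E='010' vs D='011': no prefix
  E='010' vs F='10': no prefix
  E='010' vs H='11': no prefix
  D='011' vs A='00': no prefix
  D='011' vs E='010': no prefix
  D='011' vs F='10': no prefix
  D='011' vs H='11': no prefix
  F='10' vs A='00': no prefix
  F='10' vs E='010': no prefix
  F='10' vs D='011': no prefix
  F='10' vs H='11': no prefix
  H='11' vs A='00': no prefix
  H='11' vs E='010': no prefix
  H='11' vs D='011': no prefix
  H='11' vs F='10': no prefix
No violation found over all pairs.

YES -- this is a valid prefix code. No codeword is a prefix of any other codeword.


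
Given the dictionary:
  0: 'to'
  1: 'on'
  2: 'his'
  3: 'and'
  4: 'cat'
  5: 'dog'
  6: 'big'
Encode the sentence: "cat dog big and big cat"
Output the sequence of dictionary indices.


Look up each word in the dictionary:
  'cat' -> 4
  'dog' -> 5
  'big' -> 6
  'and' -> 3
  'big' -> 6
  'cat' -> 4

Encoded: [4, 5, 6, 3, 6, 4]


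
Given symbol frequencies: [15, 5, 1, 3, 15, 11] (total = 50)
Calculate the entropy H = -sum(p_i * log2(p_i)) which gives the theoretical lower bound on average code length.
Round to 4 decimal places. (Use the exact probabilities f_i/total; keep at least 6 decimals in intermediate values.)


Per-symbol terms -p_i * log2(p_i) with p_i = f_i/50:
  p = 15/50 = 0.300000: log2(p) = -1.736966, -p*log2(p) = 0.521090
  p = 5/50 = 0.100000: log2(p) = -3.321928, -p*log2(p) = 0.332193
  p = 1/50 = 0.020000: log2(p) = -5.643856, -p*log2(p) = 0.112877
  p = 3/50 = 0.060000: log2(p) = -4.058894, -p*log2(p) = 0.243534
  p = 15/50 = 0.300000: log2(p) = -1.736966, -p*log2(p) = 0.521090
  p = 11/50 = 0.220000: log2(p) = -2.184425, -p*log2(p) = 0.480573
H = 0.521090 + 0.332193 + 0.112877 + 0.243534 + 0.521090 + 0.480573 = 2.211357

H = 2.2114 bits/symbol


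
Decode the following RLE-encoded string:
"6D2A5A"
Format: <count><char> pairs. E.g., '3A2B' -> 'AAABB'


Expanding each <count><char> pair:
  6D -> 'DDDDDD'
  2A -> 'AA'
  5A -> 'AAAAA'

Decoded = DDDDDDAAAAAAA


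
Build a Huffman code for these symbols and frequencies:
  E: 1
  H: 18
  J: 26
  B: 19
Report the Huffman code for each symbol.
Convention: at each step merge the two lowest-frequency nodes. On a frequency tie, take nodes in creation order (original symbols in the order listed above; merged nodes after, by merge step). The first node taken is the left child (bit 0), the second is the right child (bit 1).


Huffman tree construction:
Step 1: Merge E(1) + H(18) = 19
Step 2: Merge B(19) + (E+H)(19) = 38
Step 3: Merge J(26) + (B+(E+H))(38) = 64
Read each symbol's code off the tree from the root (left child = 0, right child = 1).

Codes:
  E: 110 (length 3)
  H: 111 (length 3)
  J: 0 (length 1)
  B: 10 (length 2)
Average code length: 121/64 = 1.8906 bits/symbol


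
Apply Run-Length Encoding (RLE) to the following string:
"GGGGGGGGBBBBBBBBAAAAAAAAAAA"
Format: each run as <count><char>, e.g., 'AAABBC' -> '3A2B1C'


Scanning runs left to right:
  i=0: run of 'G' x 8 -> '8G'
  i=8: run of 'B' x 8 -> '8B'
  i=16: run of 'A' x 11 -> '11A'

RLE = 8G8B11A


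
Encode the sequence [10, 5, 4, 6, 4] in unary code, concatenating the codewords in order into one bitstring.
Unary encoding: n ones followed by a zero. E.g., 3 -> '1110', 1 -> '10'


Encode each number as n ones followed by a terminating 0:
  10 -> 11111111110 (11 bits)
  5 -> 111110 (6 bits)
  4 -> 11110 (5 bits)
  6 -> 1111110 (7 bits)
  4 -> 11110 (5 bits)
Total length = 11 + 6 + 5 + 7 + 5 = 34 bits.

Unary([10, 5, 4, 6, 4]) = 1111111111011111011110111111011110 (34 bits)


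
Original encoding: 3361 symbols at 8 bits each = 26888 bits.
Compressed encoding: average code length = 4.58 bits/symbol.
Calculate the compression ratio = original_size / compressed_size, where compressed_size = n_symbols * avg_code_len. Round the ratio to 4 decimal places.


original_size = n_symbols * orig_bits = 3361 * 8 = 26888 bits
compressed_size = n_symbols * avg_code_len = 3361 * 4.58 = 15393.38 bits
ratio = original_size / compressed_size = 26888 / 15393.38 = 1.7467

Compression ratio = 1.7467


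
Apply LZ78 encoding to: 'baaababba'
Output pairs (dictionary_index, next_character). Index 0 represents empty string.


LZ78 encoding steps:
Dictionary: {0: ''}
Step 1: w='' (idx 0), next='b' -> output (0, 'b'), add 'b' as idx 1
Step 2: w='' (idx 0), next='a' -> output (0, 'a'), add 'a' as idx 2
Step 3: w='a' (idx 2), next='a' -> output (2, 'a'), add 'aa' as idx 3
Step 4: w='b' (idx 1), next='a' -> output (1, 'a'), add 'ba' as idx 4
Step 5: w='b' (idx 1), next='b' -> output (1, 'b'), add 'bb' as idx 5
Step 6: w='a' (idx 2), end of input -> output (2, '')


Encoded: [(0, 'b'), (0, 'a'), (2, 'a'), (1, 'a'), (1, 'b'), (2, '')]


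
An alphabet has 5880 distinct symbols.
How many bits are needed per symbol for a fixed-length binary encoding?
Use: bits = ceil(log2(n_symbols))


log2(5880) = 12.5216
Bracket: 2^12 = 4096 < 5880 <= 2^13 = 8192
So ceil(log2(5880)) = 13

bits = ceil(log2(5880)) = ceil(12.5216) = 13 bits


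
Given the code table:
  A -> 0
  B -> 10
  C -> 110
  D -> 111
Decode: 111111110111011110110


Decoding:
111 -> D
111 -> D
110 -> C
111 -> D
0 -> A
111 -> D
10 -> B
110 -> C


Result: DDCDADBC


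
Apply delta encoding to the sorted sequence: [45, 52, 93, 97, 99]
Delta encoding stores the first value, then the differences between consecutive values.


First value: 45
Deltas:
  52 - 45 = 7
  93 - 52 = 41
  97 - 93 = 4
  99 - 97 = 2


Delta encoded: [45, 7, 41, 4, 2]


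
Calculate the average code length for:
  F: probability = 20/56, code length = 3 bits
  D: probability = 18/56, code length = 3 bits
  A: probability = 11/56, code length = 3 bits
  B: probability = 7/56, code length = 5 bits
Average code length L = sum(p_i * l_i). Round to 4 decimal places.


Weighted contributions p_i * l_i:
  F: (20/56) * 3 = 60/56
  D: (18/56) * 3 = 54/56
  A: (11/56) * 3 = 33/56
  B: (7/56) * 5 = 35/56
Sum = (60 + 54 + 33 + 35)/56 = 182/56

L = 182/56 = 3.2500 bits/symbol


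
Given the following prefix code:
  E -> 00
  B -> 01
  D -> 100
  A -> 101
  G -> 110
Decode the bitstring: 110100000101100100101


Decoding step by step:
Bits 110 -> G
Bits 100 -> D
Bits 00 -> E
Bits 01 -> B
Bits 01 -> B
Bits 100 -> D
Bits 100 -> D
Bits 101 -> A


Decoded message: GDEBBDDA


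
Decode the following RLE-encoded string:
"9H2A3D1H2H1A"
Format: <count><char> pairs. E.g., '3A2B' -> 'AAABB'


Expanding each <count><char> pair:
  9H -> 'HHHHHHHHH'
  2A -> 'AA'
  3D -> 'DDD'
  1H -> 'H'
  2H -> 'HH'
  1A -> 'A'

Decoded = HHHHHHHHHAADDDHHHA


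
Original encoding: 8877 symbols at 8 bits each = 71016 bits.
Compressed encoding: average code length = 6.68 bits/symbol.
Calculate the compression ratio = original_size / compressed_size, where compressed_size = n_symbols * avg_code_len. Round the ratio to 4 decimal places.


original_size = n_symbols * orig_bits = 8877 * 8 = 71016 bits
compressed_size = n_symbols * avg_code_len = 8877 * 6.68 = 59298.36 bits
ratio = original_size / compressed_size = 71016 / 59298.36 = 1.1976

Compression ratio = 1.1976


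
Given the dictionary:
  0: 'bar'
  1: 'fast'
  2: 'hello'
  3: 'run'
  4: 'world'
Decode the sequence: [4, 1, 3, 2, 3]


Look up each index in the dictionary:
  4 -> 'world'
  1 -> 'fast'
  3 -> 'run'
  2 -> 'hello'
  3 -> 'run'

Decoded: "world fast run hello run"


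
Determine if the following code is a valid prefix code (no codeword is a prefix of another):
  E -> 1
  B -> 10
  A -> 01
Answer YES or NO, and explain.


Checking each pair (does one codeword prefix another?):
  E='1' vs B='10': prefix -- VIOLATION

NO -- this is NOT a valid prefix code. E (1) is a prefix of B (10).


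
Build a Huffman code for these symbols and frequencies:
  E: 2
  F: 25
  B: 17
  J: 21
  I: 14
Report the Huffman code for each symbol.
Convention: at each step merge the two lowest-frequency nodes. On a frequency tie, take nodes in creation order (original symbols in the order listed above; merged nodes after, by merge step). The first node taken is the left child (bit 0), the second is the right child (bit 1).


Huffman tree construction:
Step 1: Merge E(2) + I(14) = 16
Step 2: Merge (E+I)(16) + B(17) = 33
Step 3: Merge J(21) + F(25) = 46
Step 4: Merge ((E+I)+B)(33) + (J+F)(46) = 79
Read each symbol's code off the tree from the root (left child = 0, right child = 1).

Codes:
  E: 000 (length 3)
  F: 11 (length 2)
  B: 01 (length 2)
  J: 10 (length 2)
  I: 001 (length 3)
Average code length: 174/79 = 2.2025 bits/symbol


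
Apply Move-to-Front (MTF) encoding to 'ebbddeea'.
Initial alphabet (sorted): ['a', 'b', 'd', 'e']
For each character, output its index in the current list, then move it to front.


MTF encoding:
'e': index 3 in ['a', 'b', 'd', 'e'] -> ['e', 'a', 'b', 'd']
'b': index 2 in ['e', 'a', 'b', 'd'] -> ['b', 'e', 'a', 'd']
'b': index 0 in ['b', 'e', 'a', 'd'] -> ['b', 'e', 'a', 'd']
'd': index 3 in ['b', 'e', 'a', 'd'] -> ['d', 'b', 'e', 'a']
'd': index 0 in ['d', 'b', 'e', 'a'] -> ['d', 'b', 'e', 'a']
'e': index 2 in ['d', 'b', 'e', 'a'] -> ['e', 'd', 'b', 'a']
'e': index 0 in ['e', 'd', 'b', 'a'] -> ['e', 'd', 'b', 'a']
'a': index 3 in ['e', 'd', 'b', 'a'] -> ['a', 'e', 'd', 'b']


Output: [3, 2, 0, 3, 0, 2, 0, 3]


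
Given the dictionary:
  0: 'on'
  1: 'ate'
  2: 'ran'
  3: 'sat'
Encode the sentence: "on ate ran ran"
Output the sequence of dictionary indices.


Look up each word in the dictionary:
  'on' -> 0
  'ate' -> 1
  'ran' -> 2
  'ran' -> 2

Encoded: [0, 1, 2, 2]


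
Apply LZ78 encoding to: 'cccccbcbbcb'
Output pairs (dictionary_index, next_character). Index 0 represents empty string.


LZ78 encoding steps:
Dictionary: {0: ''}
Step 1: w='' (idx 0), next='c' -> output (0, 'c'), add 'c' as idx 1
Step 2: w='c' (idx 1), next='c' -> output (1, 'c'), add 'cc' as idx 2
Step 3: w='cc' (idx 2), next='b' -> output (2, 'b'), add 'ccb' as idx 3
Step 4: w='c' (idx 1), next='b' -> output (1, 'b'), add 'cb' as idx 4
Step 5: w='' (idx 0), next='b' -> output (0, 'b'), add 'b' as idx 5
Step 6: w='cb' (idx 4), end of input -> output (4, '')


Encoded: [(0, 'c'), (1, 'c'), (2, 'b'), (1, 'b'), (0, 'b'), (4, '')]


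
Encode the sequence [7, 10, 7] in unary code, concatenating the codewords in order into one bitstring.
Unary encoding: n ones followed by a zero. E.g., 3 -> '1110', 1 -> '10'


Encode each number as n ones followed by a terminating 0:
  7 -> 11111110 (8 bits)
  10 -> 11111111110 (11 bits)
  7 -> 11111110 (8 bits)
Total length = 8 + 11 + 8 = 27 bits.

Unary([7, 10, 7]) = 111111101111111111011111110 (27 bits)


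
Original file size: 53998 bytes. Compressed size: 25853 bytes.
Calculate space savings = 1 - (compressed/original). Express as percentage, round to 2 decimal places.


ratio = compressed/original = 25853/53998 = 0.478777
savings = 1 - ratio = 1 - 0.478777 = 0.521223
as a percentage: 0.521223 * 100 = 52.12%

Space savings = 1 - 25853/53998 = 52.12%


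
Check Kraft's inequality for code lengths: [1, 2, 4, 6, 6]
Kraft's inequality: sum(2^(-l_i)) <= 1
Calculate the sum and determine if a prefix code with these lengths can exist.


Sum = 2^(-1) + 2^(-2) + 2^(-4) + 2^(-6) + 2^(-6)
    = 0.5 + 0.25 + 0.0625 + 0.015625 + 0.015625
    = 54/64 = 0.84375
Since 0.84375 <= 1, Kraft's inequality IS satisfied.
A prefix code with these lengths CAN exist.

Kraft sum = 0.84375. Satisfied.


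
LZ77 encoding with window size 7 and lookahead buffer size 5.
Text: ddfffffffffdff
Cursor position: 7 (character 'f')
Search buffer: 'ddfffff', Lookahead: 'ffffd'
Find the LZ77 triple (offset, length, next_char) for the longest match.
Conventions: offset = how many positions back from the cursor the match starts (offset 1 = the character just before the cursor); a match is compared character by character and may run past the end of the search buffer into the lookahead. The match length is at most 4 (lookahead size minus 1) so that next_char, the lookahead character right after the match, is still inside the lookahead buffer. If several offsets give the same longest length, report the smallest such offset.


Try each offset into the search buffer:
  offset=1 (pos 6, char 'f'): match length 4
  offset=2 (pos 5, char 'f'): match length 4
  offset=3 (pos 4, char 'f'): match length 4
  offset=4 (pos 3, char 'f'): match length 4
  offset=5 (pos 2, char 'f'): match length 4
  offset=6 (pos 1, char 'd'): match length 0
  offset=7 (pos 0, char 'd'): match length 0
Longest match has length 4, found at offsets 1, 2, 3, 4, 5; take the smallest, offset 1.
next_char = character at position 7 + 4 = 11 -> 'd'

Best match: offset=1, length=4 (matching 'ffff' starting at position 6)
LZ77 triple: (1, 4, 'd')


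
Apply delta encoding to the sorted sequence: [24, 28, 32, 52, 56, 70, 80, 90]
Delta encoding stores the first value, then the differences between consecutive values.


First value: 24
Deltas:
  28 - 24 = 4
  32 - 28 = 4
  52 - 32 = 20
  56 - 52 = 4
  70 - 56 = 14
  80 - 70 = 10
  90 - 80 = 10


Delta encoded: [24, 4, 4, 20, 4, 14, 10, 10]


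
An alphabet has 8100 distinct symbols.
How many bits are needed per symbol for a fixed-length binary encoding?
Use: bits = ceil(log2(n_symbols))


log2(8100) = 12.9837
Bracket: 2^12 = 4096 < 8100 <= 2^13 = 8192
So ceil(log2(8100)) = 13

bits = ceil(log2(8100)) = ceil(12.9837) = 13 bits


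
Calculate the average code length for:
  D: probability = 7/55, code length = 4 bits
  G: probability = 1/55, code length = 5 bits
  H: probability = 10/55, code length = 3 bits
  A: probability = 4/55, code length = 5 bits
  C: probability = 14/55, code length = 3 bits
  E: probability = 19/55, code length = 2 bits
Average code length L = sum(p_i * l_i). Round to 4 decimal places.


Weighted contributions p_i * l_i:
  D: (7/55) * 4 = 28/55
  G: (1/55) * 5 = 5/55
  H: (10/55) * 3 = 30/55
  A: (4/55) * 5 = 20/55
  C: (14/55) * 3 = 42/55
  E: (19/55) * 2 = 38/55
Sum = (28 + 5 + 30 + 20 + 42 + 38)/55 = 163/55

L = 163/55 = 2.9636 bits/symbol


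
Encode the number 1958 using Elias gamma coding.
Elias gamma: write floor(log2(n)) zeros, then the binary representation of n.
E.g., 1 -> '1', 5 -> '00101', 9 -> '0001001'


num_bits = floor(log2(1958)) + 1 = 11
leading_zeros = num_bits - 1 = 10
binary(1958) = 11110100110

Elias gamma(1958) = '0000000000' + '11110100110' = 000000000011110100110 (21 bits)


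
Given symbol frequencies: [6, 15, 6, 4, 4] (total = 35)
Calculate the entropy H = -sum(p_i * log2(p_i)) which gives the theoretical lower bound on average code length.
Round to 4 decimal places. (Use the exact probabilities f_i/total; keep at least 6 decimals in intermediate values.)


Per-symbol terms -p_i * log2(p_i) with p_i = f_i/35:
  p = 6/35 = 0.171429: log2(p) = -2.544321, -p*log2(p) = 0.436169
  p = 15/35 = 0.428571: log2(p) = -1.222392, -p*log2(p) = 0.523882
  p = 6/35 = 0.171429: log2(p) = -2.544321, -p*log2(p) = 0.436169
  p = 4/35 = 0.114286: log2(p) = -3.129283, -p*log2(p) = 0.357632
  p = 4/35 = 0.114286: log2(p) = -3.129283, -p*log2(p) = 0.357632
H = 0.436169 + 0.523882 + 0.436169 + 0.357632 + 0.357632 = 2.111484

H = 2.1115 bits/symbol


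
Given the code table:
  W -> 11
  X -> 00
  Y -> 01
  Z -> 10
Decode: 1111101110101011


Decoding:
11 -> W
11 -> W
10 -> Z
11 -> W
10 -> Z
10 -> Z
10 -> Z
11 -> W


Result: WWZWZZZW


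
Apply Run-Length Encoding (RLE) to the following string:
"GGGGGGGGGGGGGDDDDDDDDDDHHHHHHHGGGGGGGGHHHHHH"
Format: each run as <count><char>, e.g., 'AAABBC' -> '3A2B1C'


Scanning runs left to right:
  i=0: run of 'G' x 13 -> '13G'
  i=13: run of 'D' x 10 -> '10D'
  i=23: run of 'H' x 7 -> '7H'
  i=30: run of 'G' x 8 -> '8G'
  i=38: run of 'H' x 6 -> '6H'

RLE = 13G10D7H8G6H


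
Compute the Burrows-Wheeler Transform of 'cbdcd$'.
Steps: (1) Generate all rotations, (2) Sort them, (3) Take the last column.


Rotations (sorted):
  0: $cbdcd -> last char: d
  1: bdcd$c -> last char: c
  2: cbdcd$ -> last char: $
  3: cd$cbd -> last char: d
  4: d$cbdc -> last char: c
  5: dcd$cb -> last char: b


BWT = dc$dcb


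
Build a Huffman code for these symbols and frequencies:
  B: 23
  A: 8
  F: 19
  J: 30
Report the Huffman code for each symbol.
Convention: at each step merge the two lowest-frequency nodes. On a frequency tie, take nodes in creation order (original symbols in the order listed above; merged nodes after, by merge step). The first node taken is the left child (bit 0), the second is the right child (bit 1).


Huffman tree construction:
Step 1: Merge A(8) + F(19) = 27
Step 2: Merge B(23) + (A+F)(27) = 50
Step 3: Merge J(30) + (B+(A+F))(50) = 80
Read each symbol's code off the tree from the root (left child = 0, right child = 1).

Codes:
  B: 10 (length 2)
  A: 110 (length 3)
  F: 111 (length 3)
  J: 0 (length 1)
Average code length: 157/80 = 1.9625 bits/symbol


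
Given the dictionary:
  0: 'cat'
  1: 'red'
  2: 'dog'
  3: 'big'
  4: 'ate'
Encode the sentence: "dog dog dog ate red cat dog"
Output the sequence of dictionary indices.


Look up each word in the dictionary:
  'dog' -> 2
  'dog' -> 2
  'dog' -> 2
  'ate' -> 4
  'red' -> 1
  'cat' -> 0
  'dog' -> 2

Encoded: [2, 2, 2, 4, 1, 0, 2]


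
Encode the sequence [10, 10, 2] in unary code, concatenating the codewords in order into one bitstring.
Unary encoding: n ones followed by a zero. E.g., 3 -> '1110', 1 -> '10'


Encode each number as n ones followed by a terminating 0:
  10 -> 11111111110 (11 bits)
  10 -> 11111111110 (11 bits)
  2 -> 110 (3 bits)
Total length = 11 + 11 + 3 = 25 bits.

Unary([10, 10, 2]) = 1111111111011111111110110 (25 bits)


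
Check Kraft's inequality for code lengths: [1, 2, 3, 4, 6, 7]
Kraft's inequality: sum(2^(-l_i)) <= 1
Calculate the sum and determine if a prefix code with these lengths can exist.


Sum = 2^(-1) + 2^(-2) + 2^(-3) + 2^(-4) + 2^(-6) + 2^(-7)
    = 0.5 + 0.25 + 0.125 + 0.0625 + 0.015625 + 0.0078125
    = 123/128 = 0.9609375
Since 0.9609375 <= 1, Kraft's inequality IS satisfied.
A prefix code with these lengths CAN exist.

Kraft sum = 0.9609375. Satisfied.


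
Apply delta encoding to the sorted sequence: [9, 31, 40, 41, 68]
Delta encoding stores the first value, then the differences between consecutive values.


First value: 9
Deltas:
  31 - 9 = 22
  40 - 31 = 9
  41 - 40 = 1
  68 - 41 = 27


Delta encoded: [9, 22, 9, 1, 27]


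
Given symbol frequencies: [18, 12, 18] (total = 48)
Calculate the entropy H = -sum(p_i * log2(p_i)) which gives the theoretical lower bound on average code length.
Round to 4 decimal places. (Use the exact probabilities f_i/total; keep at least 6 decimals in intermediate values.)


Per-symbol terms -p_i * log2(p_i) with p_i = f_i/48:
  p = 18/48 = 0.375000: log2(p) = -1.415037, -p*log2(p) = 0.530639
  p = 12/48 = 0.250000: log2(p) = -2.000000, -p*log2(p) = 0.500000
  p = 18/48 = 0.375000: log2(p) = -1.415037, -p*log2(p) = 0.530639
H = 0.530639 + 0.500000 + 0.530639 = 1.561278

H = 1.5613 bits/symbol


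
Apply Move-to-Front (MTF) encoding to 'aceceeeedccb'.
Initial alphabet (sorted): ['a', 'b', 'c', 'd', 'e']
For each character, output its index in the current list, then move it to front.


MTF encoding:
'a': index 0 in ['a', 'b', 'c', 'd', 'e'] -> ['a', 'b', 'c', 'd', 'e']
'c': index 2 in ['a', 'b', 'c', 'd', 'e'] -> ['c', 'a', 'b', 'd', 'e']
'e': index 4 in ['c', 'a', 'b', 'd', 'e'] -> ['e', 'c', 'a', 'b', 'd']
'c': index 1 in ['e', 'c', 'a', 'b', 'd'] -> ['c', 'e', 'a', 'b', 'd']
'e': index 1 in ['c', 'e', 'a', 'b', 'd'] -> ['e', 'c', 'a', 'b', 'd']
'e': index 0 in ['e', 'c', 'a', 'b', 'd'] -> ['e', 'c', 'a', 'b', 'd']
'e': index 0 in ['e', 'c', 'a', 'b', 'd'] -> ['e', 'c', 'a', 'b', 'd']
'e': index 0 in ['e', 'c', 'a', 'b', 'd'] -> ['e', 'c', 'a', 'b', 'd']
'd': index 4 in ['e', 'c', 'a', 'b', 'd'] -> ['d', 'e', 'c', 'a', 'b']
'c': index 2 in ['d', 'e', 'c', 'a', 'b'] -> ['c', 'd', 'e', 'a', 'b']
'c': index 0 in ['c', 'd', 'e', 'a', 'b'] -> ['c', 'd', 'e', 'a', 'b']
'b': index 4 in ['c', 'd', 'e', 'a', 'b'] -> ['b', 'c', 'd', 'e', 'a']


Output: [0, 2, 4, 1, 1, 0, 0, 0, 4, 2, 0, 4]


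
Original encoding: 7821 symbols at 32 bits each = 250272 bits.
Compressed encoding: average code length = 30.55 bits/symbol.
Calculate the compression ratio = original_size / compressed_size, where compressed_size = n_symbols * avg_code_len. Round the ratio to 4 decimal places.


original_size = n_symbols * orig_bits = 7821 * 32 = 250272 bits
compressed_size = n_symbols * avg_code_len = 7821 * 30.55 = 238931.55 bits
ratio = original_size / compressed_size = 250272 / 238931.55 = 1.0475

Compression ratio = 1.0475


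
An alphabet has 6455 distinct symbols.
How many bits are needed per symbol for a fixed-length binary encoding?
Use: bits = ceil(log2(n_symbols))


log2(6455) = 12.6562
Bracket: 2^12 = 4096 < 6455 <= 2^13 = 8192
So ceil(log2(6455)) = 13

bits = ceil(log2(6455)) = ceil(12.6562) = 13 bits


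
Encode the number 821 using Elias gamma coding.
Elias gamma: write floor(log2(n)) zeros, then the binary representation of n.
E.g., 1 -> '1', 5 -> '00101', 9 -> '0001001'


num_bits = floor(log2(821)) + 1 = 10
leading_zeros = num_bits - 1 = 9
binary(821) = 1100110101

Elias gamma(821) = '000000000' + '1100110101' = 0000000001100110101 (19 bits)


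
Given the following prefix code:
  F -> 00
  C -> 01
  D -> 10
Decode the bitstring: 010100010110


Decoding step by step:
Bits 01 -> C
Bits 01 -> C
Bits 00 -> F
Bits 01 -> C
Bits 01 -> C
Bits 10 -> D


Decoded message: CCFCCD


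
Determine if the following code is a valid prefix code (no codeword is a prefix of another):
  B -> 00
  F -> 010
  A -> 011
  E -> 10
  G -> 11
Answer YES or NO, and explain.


Checking each pair (does one codeword prefix another?):
  B='00' vs F='010': no prefix
  B='00' vs A='011': no prefix
  B='00' vs E='10': no prefix
  B='00' vs G='11': no prefix
  F='010' vs B='00': no prefix
  F='010' vs A='011': no prefix
  F='010' vs E='10': no prefix
  F='010' vs G='11': no prefix
  A='011' vs B='00': no prefix
  A='011' vs F='010': no prefix
  A='011' vs E='10': no prefix
  A='011' vs G='11': no prefix
  E='10' vs B='00': no prefix
  E='10' vs F='010': no prefix
  E='10' vs A='011': no prefix
  E='10' vs G='11': no prefix
  G='11' vs B='00': no prefix
  G='11' vs F='010': no prefix
  G='11' vs A='011': no prefix
  G='11' vs E='10': no prefix
No violation found over all pairs.

YES -- this is a valid prefix code. No codeword is a prefix of any other codeword.


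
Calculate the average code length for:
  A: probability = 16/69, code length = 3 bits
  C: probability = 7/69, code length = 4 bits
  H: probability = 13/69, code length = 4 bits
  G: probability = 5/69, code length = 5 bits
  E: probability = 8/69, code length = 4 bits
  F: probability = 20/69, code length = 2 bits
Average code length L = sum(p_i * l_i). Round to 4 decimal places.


Weighted contributions p_i * l_i:
  A: (16/69) * 3 = 48/69
  C: (7/69) * 4 = 28/69
  H: (13/69) * 4 = 52/69
  G: (5/69) * 5 = 25/69
  E: (8/69) * 4 = 32/69
  F: (20/69) * 2 = 40/69
Sum = (48 + 28 + 52 + 25 + 32 + 40)/69 = 225/69

L = 225/69 = 3.2609 bits/symbol


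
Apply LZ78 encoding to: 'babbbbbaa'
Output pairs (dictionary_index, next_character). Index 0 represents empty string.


LZ78 encoding steps:
Dictionary: {0: ''}
Step 1: w='' (idx 0), next='b' -> output (0, 'b'), add 'b' as idx 1
Step 2: w='' (idx 0), next='a' -> output (0, 'a'), add 'a' as idx 2
Step 3: w='b' (idx 1), next='b' -> output (1, 'b'), add 'bb' as idx 3
Step 4: w='bb' (idx 3), next='b' -> output (3, 'b'), add 'bbb' as idx 4
Step 5: w='a' (idx 2), next='a' -> output (2, 'a'), add 'aa' as idx 5


Encoded: [(0, 'b'), (0, 'a'), (1, 'b'), (3, 'b'), (2, 'a')]


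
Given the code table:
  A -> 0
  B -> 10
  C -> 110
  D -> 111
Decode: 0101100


Decoding:
0 -> A
10 -> B
110 -> C
0 -> A


Result: ABCA


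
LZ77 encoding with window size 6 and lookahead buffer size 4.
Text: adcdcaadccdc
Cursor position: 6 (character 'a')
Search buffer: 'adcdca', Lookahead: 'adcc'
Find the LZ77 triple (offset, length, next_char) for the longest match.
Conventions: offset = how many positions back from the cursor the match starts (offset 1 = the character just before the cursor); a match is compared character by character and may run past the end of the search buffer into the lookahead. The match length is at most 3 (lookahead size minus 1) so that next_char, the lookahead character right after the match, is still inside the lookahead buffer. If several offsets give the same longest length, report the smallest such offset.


Try each offset into the search buffer:
  offset=1 (pos 5, char 'a'): match length 1
  offset=2 (pos 4, char 'c'): match length 0
  offset=3 (pos 3, char 'd'): match length 0
  offset=4 (pos 2, char 'c'): match length 0
  offset=5 (pos 1, char 'd'): match length 0
  offset=6 (pos 0, char 'a'): match length 3
Longest match has length 3 at offset 6.
next_char = character at position 6 + 3 = 9 -> 'c'

Best match: offset=6, length=3 (matching 'adc' starting at position 0)
LZ77 triple: (6, 3, 'c')


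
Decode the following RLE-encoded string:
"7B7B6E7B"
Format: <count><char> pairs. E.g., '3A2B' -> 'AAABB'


Expanding each <count><char> pair:
  7B -> 'BBBBBBB'
  7B -> 'BBBBBBB'
  6E -> 'EEEEEE'
  7B -> 'BBBBBBB'

Decoded = BBBBBBBBBBBBBBEEEEEEBBBBBBB


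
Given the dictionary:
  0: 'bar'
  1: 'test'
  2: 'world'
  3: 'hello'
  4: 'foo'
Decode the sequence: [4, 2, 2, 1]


Look up each index in the dictionary:
  4 -> 'foo'
  2 -> 'world'
  2 -> 'world'
  1 -> 'test'

Decoded: "foo world world test"


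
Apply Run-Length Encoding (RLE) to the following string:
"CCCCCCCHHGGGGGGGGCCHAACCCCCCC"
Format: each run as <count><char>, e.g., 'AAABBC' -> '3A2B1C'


Scanning runs left to right:
  i=0: run of 'C' x 7 -> '7C'
  i=7: run of 'H' x 2 -> '2H'
  i=9: run of 'G' x 8 -> '8G'
  i=17: run of 'C' x 2 -> '2C'
  i=19: run of 'H' x 1 -> '1H'
  i=20: run of 'A' x 2 -> '2A'
  i=22: run of 'C' x 7 -> '7C'

RLE = 7C2H8G2C1H2A7C


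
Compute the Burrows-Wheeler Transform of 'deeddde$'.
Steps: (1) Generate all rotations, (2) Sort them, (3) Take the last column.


Rotations (sorted):
  0: $deeddde -> last char: e
  1: ddde$dee -> last char: e
  2: dde$deed -> last char: d
  3: de$deedd -> last char: d
  4: deeddde$ -> last char: $
  5: e$deeddd -> last char: d
  6: eddde$de -> last char: e
  7: eeddde$d -> last char: d


BWT = eedd$ded


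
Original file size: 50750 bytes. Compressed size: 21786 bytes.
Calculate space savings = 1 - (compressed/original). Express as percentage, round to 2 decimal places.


ratio = compressed/original = 21786/50750 = 0.429281
savings = 1 - ratio = 1 - 0.429281 = 0.570719
as a percentage: 0.570719 * 100 = 57.07%

Space savings = 1 - 21786/50750 = 57.07%


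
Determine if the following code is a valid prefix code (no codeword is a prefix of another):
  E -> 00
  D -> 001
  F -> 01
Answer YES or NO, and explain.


Checking each pair (does one codeword prefix another?):
  E='00' vs D='001': prefix -- VIOLATION

NO -- this is NOT a valid prefix code. E (00) is a prefix of D (001).


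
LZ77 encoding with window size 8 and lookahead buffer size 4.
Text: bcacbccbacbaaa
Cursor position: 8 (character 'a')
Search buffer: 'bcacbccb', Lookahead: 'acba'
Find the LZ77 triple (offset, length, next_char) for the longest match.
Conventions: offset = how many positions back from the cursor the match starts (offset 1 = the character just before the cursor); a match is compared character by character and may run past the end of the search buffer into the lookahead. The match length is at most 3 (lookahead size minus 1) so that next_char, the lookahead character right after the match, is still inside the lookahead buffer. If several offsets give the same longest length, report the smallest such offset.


Try each offset into the search buffer:
  offset=1 (pos 7, char 'b'): match length 0
  offset=2 (pos 6, char 'c'): match length 0
  offset=3 (pos 5, char 'c'): match length 0
  offset=4 (pos 4, char 'b'): match length 0
  offset=5 (pos 3, char 'c'): match length 0
  offset=6 (pos 2, char 'a'): match length 3
  offset=7 (pos 1, char 'c'): match length 0
  offset=8 (pos 0, char 'b'): match length 0
Longest match has length 3 at offset 6.
next_char = character at position 8 + 3 = 11 -> 'a'

Best match: offset=6, length=3 (matching 'acb' starting at position 2)
LZ77 triple: (6, 3, 'a')


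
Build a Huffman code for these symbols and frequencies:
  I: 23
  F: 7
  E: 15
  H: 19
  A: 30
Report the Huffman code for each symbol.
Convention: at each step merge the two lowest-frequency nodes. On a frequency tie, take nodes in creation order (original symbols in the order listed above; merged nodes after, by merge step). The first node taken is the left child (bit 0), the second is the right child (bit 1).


Huffman tree construction:
Step 1: Merge F(7) + E(15) = 22
Step 2: Merge H(19) + (F+E)(22) = 41
Step 3: Merge I(23) + A(30) = 53
Step 4: Merge (H+(F+E))(41) + (I+A)(53) = 94
Read each symbol's code off the tree from the root (left child = 0, right child = 1).

Codes:
  I: 10 (length 2)
  F: 010 (length 3)
  E: 011 (length 3)
  H: 00 (length 2)
  A: 11 (length 2)
Average code length: 210/94 = 2.2340 bits/symbol


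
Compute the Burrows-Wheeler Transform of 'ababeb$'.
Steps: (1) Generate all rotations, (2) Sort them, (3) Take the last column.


Rotations (sorted):
  0: $ababeb -> last char: b
  1: ababeb$ -> last char: $
  2: abeb$ab -> last char: b
  3: b$ababe -> last char: e
  4: babeb$a -> last char: a
  5: beb$aba -> last char: a
  6: eb$abab -> last char: b


BWT = b$beaab


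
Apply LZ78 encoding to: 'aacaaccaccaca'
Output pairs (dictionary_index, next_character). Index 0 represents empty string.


LZ78 encoding steps:
Dictionary: {0: ''}
Step 1: w='' (idx 0), next='a' -> output (0, 'a'), add 'a' as idx 1
Step 2: w='a' (idx 1), next='c' -> output (1, 'c'), add 'ac' as idx 2
Step 3: w='a' (idx 1), next='a' -> output (1, 'a'), add 'aa' as idx 3
Step 4: w='' (idx 0), next='c' -> output (0, 'c'), add 'c' as idx 4
Step 5: w='c' (idx 4), next='a' -> output (4, 'a'), add 'ca' as idx 5
Step 6: w='c' (idx 4), next='c' -> output (4, 'c'), add 'cc' as idx 6
Step 7: w='ac' (idx 2), next='a' -> output (2, 'a'), add 'aca' as idx 7


Encoded: [(0, 'a'), (1, 'c'), (1, 'a'), (0, 'c'), (4, 'a'), (4, 'c'), (2, 'a')]


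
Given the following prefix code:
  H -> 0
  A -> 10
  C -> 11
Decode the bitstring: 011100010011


Decoding step by step:
Bits 0 -> H
Bits 11 -> C
Bits 10 -> A
Bits 0 -> H
Bits 0 -> H
Bits 10 -> A
Bits 0 -> H
Bits 11 -> C


Decoded message: HCAHHAHC


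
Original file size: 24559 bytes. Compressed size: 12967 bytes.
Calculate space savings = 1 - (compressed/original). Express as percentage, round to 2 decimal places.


ratio = compressed/original = 12967/24559 = 0.527994
savings = 1 - ratio = 1 - 0.527994 = 0.472006
as a percentage: 0.472006 * 100 = 47.2%

Space savings = 1 - 12967/24559 = 47.2%


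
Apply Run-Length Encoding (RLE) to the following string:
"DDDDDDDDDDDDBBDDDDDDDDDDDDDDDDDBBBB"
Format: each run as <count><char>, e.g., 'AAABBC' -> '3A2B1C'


Scanning runs left to right:
  i=0: run of 'D' x 12 -> '12D'
  i=12: run of 'B' x 2 -> '2B'
  i=14: run of 'D' x 17 -> '17D'
  i=31: run of 'B' x 4 -> '4B'

RLE = 12D2B17D4B


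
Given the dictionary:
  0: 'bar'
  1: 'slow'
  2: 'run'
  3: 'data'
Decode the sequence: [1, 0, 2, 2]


Look up each index in the dictionary:
  1 -> 'slow'
  0 -> 'bar'
  2 -> 'run'
  2 -> 'run'

Decoded: "slow bar run run"


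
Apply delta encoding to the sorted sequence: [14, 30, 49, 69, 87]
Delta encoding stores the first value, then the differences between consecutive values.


First value: 14
Deltas:
  30 - 14 = 16
  49 - 30 = 19
  69 - 49 = 20
  87 - 69 = 18


Delta encoded: [14, 16, 19, 20, 18]


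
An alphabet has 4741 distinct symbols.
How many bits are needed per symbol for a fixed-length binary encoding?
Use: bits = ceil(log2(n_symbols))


log2(4741) = 12.211
Bracket: 2^12 = 4096 < 4741 <= 2^13 = 8192
So ceil(log2(4741)) = 13

bits = ceil(log2(4741)) = ceil(12.211) = 13 bits


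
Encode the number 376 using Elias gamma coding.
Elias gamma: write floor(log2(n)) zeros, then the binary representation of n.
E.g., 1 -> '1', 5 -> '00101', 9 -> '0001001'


num_bits = floor(log2(376)) + 1 = 9
leading_zeros = num_bits - 1 = 8
binary(376) = 101111000

Elias gamma(376) = '00000000' + '101111000' = 00000000101111000 (17 bits)


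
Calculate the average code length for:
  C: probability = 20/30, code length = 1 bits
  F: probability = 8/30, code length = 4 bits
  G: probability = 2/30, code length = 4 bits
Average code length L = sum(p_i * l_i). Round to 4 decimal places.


Weighted contributions p_i * l_i:
  C: (20/30) * 1 = 20/30
  F: (8/30) * 4 = 32/30
  G: (2/30) * 4 = 8/30
Sum = (20 + 32 + 8)/30 = 60/30

L = 60/30 = 2.0000 bits/symbol


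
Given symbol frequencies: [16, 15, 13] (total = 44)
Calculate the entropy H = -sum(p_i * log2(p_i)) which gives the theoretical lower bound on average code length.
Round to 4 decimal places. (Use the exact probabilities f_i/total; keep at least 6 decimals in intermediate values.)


Per-symbol terms -p_i * log2(p_i) with p_i = f_i/44:
  p = 16/44 = 0.363636: log2(p) = -1.459432, -p*log2(p) = 0.530702
  p = 15/44 = 0.340909: log2(p) = -1.552541, -p*log2(p) = 0.529275
  p = 13/44 = 0.295455: log2(p) = -1.758992, -p*log2(p) = 0.519702
H = 0.530702 + 0.529275 + 0.519702 = 1.579679

H = 1.5797 bits/symbol


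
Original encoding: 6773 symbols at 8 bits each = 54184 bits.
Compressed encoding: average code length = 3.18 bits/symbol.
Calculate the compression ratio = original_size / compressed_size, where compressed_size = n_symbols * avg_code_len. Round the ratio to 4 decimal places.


original_size = n_symbols * orig_bits = 6773 * 8 = 54184 bits
compressed_size = n_symbols * avg_code_len = 6773 * 3.18 = 21538.14 bits
ratio = original_size / compressed_size = 54184 / 21538.14 = 2.5157

Compression ratio = 2.5157


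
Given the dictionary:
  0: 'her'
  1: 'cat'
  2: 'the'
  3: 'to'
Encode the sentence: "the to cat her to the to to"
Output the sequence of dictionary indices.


Look up each word in the dictionary:
  'the' -> 2
  'to' -> 3
  'cat' -> 1
  'her' -> 0
  'to' -> 3
  'the' -> 2
  'to' -> 3
  'to' -> 3

Encoded: [2, 3, 1, 0, 3, 2, 3, 3]


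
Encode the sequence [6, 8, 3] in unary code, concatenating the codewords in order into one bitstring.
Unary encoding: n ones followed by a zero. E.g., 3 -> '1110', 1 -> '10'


Encode each number as n ones followed by a terminating 0:
  6 -> 1111110 (7 bits)
  8 -> 111111110 (9 bits)
  3 -> 1110 (4 bits)
Total length = 7 + 9 + 4 = 20 bits.

Unary([6, 8, 3]) = 11111101111111101110 (20 bits)


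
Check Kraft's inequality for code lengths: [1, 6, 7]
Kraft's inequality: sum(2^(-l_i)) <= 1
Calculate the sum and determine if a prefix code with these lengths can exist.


Sum = 2^(-1) + 2^(-6) + 2^(-7)
    = 0.5 + 0.015625 + 0.0078125
    = 67/128 = 0.5234375
Since 0.5234375 <= 1, Kraft's inequality IS satisfied.
A prefix code with these lengths CAN exist.

Kraft sum = 0.5234375. Satisfied.
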